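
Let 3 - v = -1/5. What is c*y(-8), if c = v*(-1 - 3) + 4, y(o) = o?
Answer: 352/5 ≈ 70.400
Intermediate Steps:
v = 16/5 (v = 3 - (-1)/5 = 3 - 1*(-⅕) = 3 + ⅕ = 16/5 ≈ 3.2000)
c = -44/5 (c = 16*(-1 - 3)/5 + 4 = (16/5)*(-4) + 4 = -64/5 + 4 = -44/5 ≈ -8.8000)
c*y(-8) = -44/5*(-8) = 352/5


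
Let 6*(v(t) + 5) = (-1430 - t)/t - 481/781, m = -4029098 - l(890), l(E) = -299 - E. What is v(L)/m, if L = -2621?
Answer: 31800451/24735401252727 ≈ 1.2856e-6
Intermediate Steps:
m = -4027909 (m = -4029098 - (-299 - 1*890) = -4029098 - (-299 - 890) = -4029098 - 1*(-1189) = -4029098 + 1189 = -4027909)
v(t) = -23911/4686 + (-1430 - t)/(6*t) (v(t) = -5 + ((-1430 - t)/t - 481/781)/6 = -5 + (-481/781 + (-1430 - t)/t)/6 = -5 + (-481/4686 + (-1430 - t)/(6*t)) = -23911/4686 + (-1430 - t)/(6*t))
v(L)/m = ((1/2343)*(-558415 - 12346*(-2621))/(-2621))/(-4027909) = ((1/2343)*(-1/2621)*(-558415 + 32358866))*(-1/4027909) = ((1/2343)*(-1/2621)*31800451)*(-1/4027909) = -31800451/6141003*(-1/4027909) = 31800451/24735401252727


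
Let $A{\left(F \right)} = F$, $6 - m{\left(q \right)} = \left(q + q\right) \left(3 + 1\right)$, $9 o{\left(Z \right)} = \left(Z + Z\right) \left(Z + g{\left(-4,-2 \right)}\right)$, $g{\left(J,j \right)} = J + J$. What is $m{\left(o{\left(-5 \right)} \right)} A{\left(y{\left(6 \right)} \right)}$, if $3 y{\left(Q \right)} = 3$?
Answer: $- \frac{986}{9} \approx -109.56$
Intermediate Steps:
$g{\left(J,j \right)} = 2 J$
$y{\left(Q \right)} = 1$ ($y{\left(Q \right)} = \frac{1}{3} \cdot 3 = 1$)
$o{\left(Z \right)} = \frac{2 Z \left(-8 + Z\right)}{9}$ ($o{\left(Z \right)} = \frac{\left(Z + Z\right) \left(Z + 2 \left(-4\right)\right)}{9} = \frac{2 Z \left(Z - 8\right)}{9} = \frac{2 Z \left(-8 + Z\right)}{9}$)
$m{\left(q \right)} = 6 - 8 q$ ($m{\left(q \right)} = 6 - \left(q + q\right) \left(3 + 1\right) = 6 - 2 q 4 = 6 - 8 q$)
$m{\left(o{\left(-5 \right)} \right)} A{\left(y{\left(6 \right)} \right)} = \left(6 - 8 \cdot \frac{2}{9} \left(-5\right) \left(-8 - 5\right)\right) 1 = \left(6 - 8 \cdot \frac{2}{9} \left(-5\right) \left(-13\right)\right) 1 = \left(6 - \frac{1040}{9}\right) 1 = \left(- \frac{986}{9}\right) 1 = - \frac{986}{9}$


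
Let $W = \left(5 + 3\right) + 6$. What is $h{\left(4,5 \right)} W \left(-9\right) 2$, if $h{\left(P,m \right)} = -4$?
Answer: $1008$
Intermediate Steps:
$W = 14$ ($W = 8 + 6 = 14$)
$h{\left(4,5 \right)} W \left(-9\right) 2 = \left(-4\right) 14 \left(-9\right) 2 = \left(-56\right) \left(-9\right) 2 = 504 \cdot 2 = 1008$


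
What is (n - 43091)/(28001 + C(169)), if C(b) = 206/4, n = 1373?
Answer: -83436/56105 ≈ -1.4871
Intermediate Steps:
C(b) = 103/2 (C(b) = 206*(1/4) = 103/2)
(n - 43091)/(28001 + C(169)) = (1373 - 43091)/(28001 + 103/2) = -41718/56105/2 = -41718*2/56105 = -83436/56105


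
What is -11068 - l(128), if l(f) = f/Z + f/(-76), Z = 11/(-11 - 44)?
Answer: -198100/19 ≈ -10426.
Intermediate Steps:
Z = -⅕ (Z = 11/(-55) = 11*(-1/55) = -⅕ ≈ -0.20000)
l(f) = -381*f/76 (l(f) = f/(-⅕) + f/(-76) = f*(-5) + f*(-1/76) = -5*f - f/76 = -381*f/76)
-11068 - l(128) = -11068 - (-381)*128/76 = -11068 - 1*(-12192/19) = -11068 + 12192/19 = -198100/19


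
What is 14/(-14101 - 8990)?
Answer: -14/23091 ≈ -0.00060630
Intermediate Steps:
14/(-14101 - 8990) = 14/(-23091) = -1/23091*14 = -14/23091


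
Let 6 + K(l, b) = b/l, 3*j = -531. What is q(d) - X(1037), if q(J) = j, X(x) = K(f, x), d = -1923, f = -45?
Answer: -6658/45 ≈ -147.96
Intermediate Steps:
j = -177 (j = (1/3)*(-531) = -177)
K(l, b) = -6 + b/l
X(x) = -6 - x/45 (X(x) = -6 + x/(-45) = -6 + x*(-1/45) = -6 - x/45)
q(J) = -177
q(d) - X(1037) = -177 - (-6 - 1/45*1037) = -177 - (-6 - 1037/45) = -177 - 1*(-1307/45) = -177 + 1307/45 = -6658/45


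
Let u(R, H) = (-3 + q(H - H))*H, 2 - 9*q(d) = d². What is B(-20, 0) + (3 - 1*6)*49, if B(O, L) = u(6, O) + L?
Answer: -823/9 ≈ -91.444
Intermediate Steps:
q(d) = 2/9 - d²/9
u(R, H) = -25*H/9 (u(R, H) = (-3 + (2/9 - (H - H)²/9))*H = (-3 + (2/9 - ⅑*0²))*H = (-3 + (2/9 - ⅑*0))*H = (-3 + (2/9 + 0))*H = (-3 + 2/9)*H = -25*H/9)
B(O, L) = L - 25*O/9 (B(O, L) = -25*O/9 + L = L - 25*O/9)
B(-20, 0) + (3 - 1*6)*49 = (0 - 25/9*(-20)) + (3 - 1*6)*49 = (0 + 500/9) + (3 - 6)*49 = 500/9 - 3*49 = 500/9 - 147 = -823/9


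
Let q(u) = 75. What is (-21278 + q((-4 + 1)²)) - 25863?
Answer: -47066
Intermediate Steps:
(-21278 + q((-4 + 1)²)) - 25863 = (-21278 + 75) - 25863 = -21203 - 25863 = -47066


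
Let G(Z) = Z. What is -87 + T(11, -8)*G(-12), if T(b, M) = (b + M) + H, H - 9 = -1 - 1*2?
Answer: -195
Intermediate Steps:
H = 6 (H = 9 + (-1 - 1*2) = 9 + (-1 - 2) = 9 - 3 = 6)
T(b, M) = 6 + M + b (T(b, M) = (b + M) + 6 = (M + b) + 6 = 6 + M + b)
-87 + T(11, -8)*G(-12) = -87 + (6 - 8 + 11)*(-12) = -87 + 9*(-12) = -87 - 108 = -195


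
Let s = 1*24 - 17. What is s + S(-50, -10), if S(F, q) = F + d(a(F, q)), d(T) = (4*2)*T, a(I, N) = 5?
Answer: -3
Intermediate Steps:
d(T) = 8*T
S(F, q) = 40 + F (S(F, q) = F + 8*5 = F + 40 = 40 + F)
s = 7 (s = 24 - 17 = 7)
s + S(-50, -10) = 7 + (40 - 50) = 7 - 10 = -3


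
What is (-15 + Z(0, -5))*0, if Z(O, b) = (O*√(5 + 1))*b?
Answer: 0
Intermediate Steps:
Z(O, b) = O*b*√6 (Z(O, b) = (O*√6)*b = O*b*√6)
(-15 + Z(0, -5))*0 = (-15 + 0*(-5)*√6)*0 = (-15 + 0)*0 = -15*0 = 0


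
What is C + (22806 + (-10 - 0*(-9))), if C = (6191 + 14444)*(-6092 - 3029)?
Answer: -188189039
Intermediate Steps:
C = -188211835 (C = 20635*(-9121) = -188211835)
C + (22806 + (-10 - 0*(-9))) = -188211835 + (22806 + (-10 - 0*(-9))) = -188211835 + (22806 + (-10 - 38*0)) = -188211835 + (22806 + (-10 + 0)) = -188211835 + (22806 - 10) = -188211835 + 22796 = -188189039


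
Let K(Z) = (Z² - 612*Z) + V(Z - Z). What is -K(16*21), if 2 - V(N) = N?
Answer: 92734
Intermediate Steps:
V(N) = 2 - N
K(Z) = 2 + Z² - 612*Z (K(Z) = (Z² - 612*Z) + (2 - (Z - Z)) = (Z² - 612*Z) + (2 - 1*0) = (Z² - 612*Z) + (2 + 0) = (Z² - 612*Z) + 2 = 2 + Z² - 612*Z)
-K(16*21) = -(2 + (16*21)² - 9792*21) = -(2 + 336² - 612*336) = -(2 + 112896 - 205632) = -1*(-92734) = 92734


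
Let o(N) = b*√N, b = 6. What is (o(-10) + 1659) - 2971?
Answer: -1312 + 6*I*√10 ≈ -1312.0 + 18.974*I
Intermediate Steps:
o(N) = 6*√N
(o(-10) + 1659) - 2971 = (6*√(-10) + 1659) - 2971 = (6*(I*√10) + 1659) - 2971 = (6*I*√10 + 1659) - 2971 = (1659 + 6*I*√10) - 2971 = -1312 + 6*I*√10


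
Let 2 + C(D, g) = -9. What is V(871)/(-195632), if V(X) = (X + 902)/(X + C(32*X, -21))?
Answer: -1773/168243520 ≈ -1.0538e-5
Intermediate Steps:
C(D, g) = -11 (C(D, g) = -2 - 9 = -11)
V(X) = (902 + X)/(-11 + X) (V(X) = (X + 902)/(X - 11) = (902 + X)/(-11 + X))
V(871)/(-195632) = ((902 + 871)/(-11 + 871))/(-195632) = (1773/860)*(-1/195632) = -1773/168243520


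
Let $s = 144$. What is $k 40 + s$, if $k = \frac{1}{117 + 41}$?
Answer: $\frac{11396}{79} \approx 144.25$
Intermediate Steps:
$k = \frac{1}{158} \approx 0.0063291$
$k 40 + s = \frac{1}{158} \cdot 40 + 144 = \frac{20}{79} + 144 = \frac{11396}{79}$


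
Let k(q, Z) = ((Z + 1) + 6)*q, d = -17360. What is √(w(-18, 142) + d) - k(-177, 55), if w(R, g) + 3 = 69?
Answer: 10974 + I*√17294 ≈ 10974.0 + 131.51*I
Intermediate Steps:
w(R, g) = 66 (w(R, g) = -3 + 69 = 66)
k(q, Z) = q*(7 + Z) (k(q, Z) = ((1 + Z) + 6)*q = (7 + Z)*q = q*(7 + Z))
√(w(-18, 142) + d) - k(-177, 55) = √(66 - 17360) - (-177)*(7 + 55) = √(-17294) - (-177)*62 = I*√17294 - 1*(-10974) = I*√17294 + 10974 = 10974 + I*√17294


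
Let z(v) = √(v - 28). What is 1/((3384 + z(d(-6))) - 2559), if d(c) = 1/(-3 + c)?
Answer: 675/556898 - 3*I*√253/6125878 ≈ 0.0012121 - 7.7896e-6*I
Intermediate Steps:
z(v) = √(-28 + v)
1/((3384 + z(d(-6))) - 2559) = 1/((3384 + √(-28 + 1/(-3 - 6))) - 2559) = 1/((3384 + √(-28 + 1/(-9))) - 2559) = 1/((3384 + √(-28 - ⅑)) - 2559) = 1/((3384 + √(-253/9)) - 2559) = 1/((3384 + I*√253/3) - 2559) = 1/(825 + I*√253/3)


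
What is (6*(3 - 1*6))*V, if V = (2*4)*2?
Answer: -288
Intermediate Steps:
V = 16 (V = 8*2 = 16)
(6*(3 - 1*6))*V = (6*(3 - 1*6))*16 = (6*(3 - 6))*16 = (6*(-3))*16 = -18*16 = -288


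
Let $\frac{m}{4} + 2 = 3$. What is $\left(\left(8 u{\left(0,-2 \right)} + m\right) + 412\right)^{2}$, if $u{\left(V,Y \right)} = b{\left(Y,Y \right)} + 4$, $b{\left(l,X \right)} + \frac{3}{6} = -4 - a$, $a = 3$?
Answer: $150544$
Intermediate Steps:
$m = 4$ ($m = -8 + 4 \cdot 3 = -8 + 12 = 4$)
$b{\left(l,X \right)} = - \frac{15}{2}$ ($b{\left(l,X \right)} = - \frac{1}{2} - 7 = - \frac{15}{2}$)
$u{\left(V,Y \right)} = - \frac{7}{2}$ ($u{\left(V,Y \right)} = - \frac{15}{2} + 4 = - \frac{7}{2}$)
$\left(\left(8 u{\left(0,-2 \right)} + m\right) + 412\right)^{2} = \left(\left(8 \left(- \frac{7}{2}\right) + 4\right) + 412\right)^{2} = \left(\left(-28 + 4\right) + 412\right)^{2} = \left(-24 + 412\right)^{2} = 388^{2} = 150544$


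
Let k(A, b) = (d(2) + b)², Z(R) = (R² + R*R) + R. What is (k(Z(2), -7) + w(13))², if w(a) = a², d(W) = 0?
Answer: 47524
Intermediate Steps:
Z(R) = R + 2*R² (Z(R) = (R² + R²) + R = 2*R² + R = R + 2*R²)
k(A, b) = b² (k(A, b) = (0 + b)² = b²)
(k(Z(2), -7) + w(13))² = ((-7)² + 13²)² = (49 + 169)² = 218² = 47524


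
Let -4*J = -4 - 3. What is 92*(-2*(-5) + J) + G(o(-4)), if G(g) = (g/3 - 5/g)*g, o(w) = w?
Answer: 3244/3 ≈ 1081.3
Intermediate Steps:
G(g) = g*(-5/g + g/3) (G(g) = (g*(⅓) - 5/g)*g = (g/3 - 5/g)*g = (-5/g + g/3)*g = g*(-5/g + g/3))
J = 7/4 (J = -(-4 - 3)/4 = -¼*(-7) = 7/4 ≈ 1.7500)
92*(-2*(-5) + J) + G(o(-4)) = 92*(-2*(-5) + 7/4) + (-5 + (⅓)*(-4)²) = 92*(10 + 7/4) + (-5 + (⅓)*16) = 92*(47/4) + (-5 + 16/3) = 1081 + ⅓ = 3244/3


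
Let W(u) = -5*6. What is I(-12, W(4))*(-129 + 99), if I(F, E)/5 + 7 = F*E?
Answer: -52950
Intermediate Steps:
W(u) = -30
I(F, E) = -35 + 5*E*F (I(F, E) = -35 + 5*(F*E) = -35 + 5*(E*F) = -35 + 5*E*F)
I(-12, W(4))*(-129 + 99) = (-35 + 5*(-30)*(-12))*(-129 + 99) = (-35 + 1800)*(-30) = 1765*(-30) = -52950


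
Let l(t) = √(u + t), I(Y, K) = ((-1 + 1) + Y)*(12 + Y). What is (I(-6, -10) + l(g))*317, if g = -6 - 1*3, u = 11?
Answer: -11412 + 317*√2 ≈ -10964.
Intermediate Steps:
g = -9 (g = -6 - 3 = -9)
I(Y, K) = Y*(12 + Y) (I(Y, K) = (0 + Y)*(12 + Y) = Y*(12 + Y))
l(t) = √(11 + t)
(I(-6, -10) + l(g))*317 = (-6*(12 - 6) + √(11 - 9))*317 = (-6*6 + √2)*317 = (-36 + √2)*317 = -11412 + 317*√2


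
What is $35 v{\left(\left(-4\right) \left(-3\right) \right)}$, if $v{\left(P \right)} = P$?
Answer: $420$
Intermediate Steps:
$35 v{\left(\left(-4\right) \left(-3\right) \right)} = 35 \left(\left(-4\right) \left(-3\right)\right) = 35 \cdot 12 = 420$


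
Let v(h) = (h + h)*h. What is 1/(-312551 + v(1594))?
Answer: 1/4769121 ≈ 2.0968e-7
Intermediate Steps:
v(h) = 2*h² (v(h) = (2*h)*h = 2*h²)
1/(-312551 + v(1594)) = 1/(-312551 + 2*1594²) = 1/(-312551 + 2*2540836) = 1/(-312551 + 5081672) = 1/4769121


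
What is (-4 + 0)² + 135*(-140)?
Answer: -18884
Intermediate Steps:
(-4 + 0)² + 135*(-140) = (-4)² - 18900 = 16 - 18900 = -18884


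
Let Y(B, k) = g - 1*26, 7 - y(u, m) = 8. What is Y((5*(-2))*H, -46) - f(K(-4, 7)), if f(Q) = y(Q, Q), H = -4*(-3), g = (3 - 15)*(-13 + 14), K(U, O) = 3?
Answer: -37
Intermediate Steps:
y(u, m) = -1 (y(u, m) = 7 - 1*8 = 7 - 8 = -1)
g = -12 (g = -12*1 = -12)
H = 12
f(Q) = -1
Y(B, k) = -38 (Y(B, k) = -12 - 1*26 = -12 - 26 = -38)
Y((5*(-2))*H, -46) - f(K(-4, 7)) = -38 - 1*(-1) = -38 + 1 = -37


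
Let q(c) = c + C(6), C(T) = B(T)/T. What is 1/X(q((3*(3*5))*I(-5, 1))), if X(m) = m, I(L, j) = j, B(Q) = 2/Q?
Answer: 18/811 ≈ 0.022195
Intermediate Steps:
C(T) = 2/T² (C(T) = (2/T)/T = 2/T²)
q(c) = 1/18 + c (q(c) = c + 2/6² = c + 2*(1/36) = c + 1/18 = 1/18 + c)
1/X(q((3*(3*5))*I(-5, 1))) = 1/(1/18 + (3*(3*5))*1) = 1/(1/18 + (3*15)*1) = 1/(1/18 + 45*1) = 1/(1/18 + 45) = 1/(811/18) = 18/811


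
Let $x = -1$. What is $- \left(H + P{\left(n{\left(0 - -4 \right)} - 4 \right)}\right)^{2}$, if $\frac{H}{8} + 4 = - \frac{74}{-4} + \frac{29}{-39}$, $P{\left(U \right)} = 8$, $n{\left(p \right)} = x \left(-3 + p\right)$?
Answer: $- \frac{21196816}{1521} \approx -13936.0$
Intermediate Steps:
$n{\left(p \right)} = 3 - p$ ($n{\left(p \right)} = - (-3 + p) = 3 - p$)
$H = \frac{4292}{39}$ ($H = -32 + 8 \left(- \frac{74}{-4} + \frac{29}{-39}\right) = -32 + 8 \left(\left(-74\right) \left(- \frac{1}{4}\right) + 29 \left(- \frac{1}{39}\right)\right) = -32 + 8 \left(\frac{37}{2} - \frac{29}{39}\right) = -32 + 8 \cdot \frac{1385}{78} = -32 + \frac{5540}{39} = \frac{4292}{39} \approx 110.05$)
$- \left(H + P{\left(n{\left(0 - -4 \right)} - 4 \right)}\right)^{2} = - \left(\frac{4292}{39} + 8\right)^{2} = - \left(\frac{4604}{39}\right)^{2} = \left(-1\right) \frac{21196816}{1521} = - \frac{21196816}{1521}$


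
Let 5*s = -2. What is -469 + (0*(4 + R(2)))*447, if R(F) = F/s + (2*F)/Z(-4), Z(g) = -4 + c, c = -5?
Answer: -469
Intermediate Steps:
s = -2/5 (s = (1/5)*(-2) = -2/5 ≈ -0.40000)
Z(g) = -9 (Z(g) = -4 - 5 = -9)
R(F) = -49*F/18 (R(F) = F/(-2/5) + (2*F)/(-9) = F*(-5/2) + (2*F)*(-1/9) = -5*F/2 - 2*F/9 = -49*F/18)
-469 + (0*(4 + R(2)))*447 = -469 + (0*(4 - 49/18*2))*447 = -469 + (0*(4 - 49/9))*447 = -469 + (0*(-13/9))*447 = -469 + 0*447 = -469 + 0 = -469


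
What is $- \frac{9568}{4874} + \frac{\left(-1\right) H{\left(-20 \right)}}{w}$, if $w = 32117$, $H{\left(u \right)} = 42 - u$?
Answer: $- \frac{153798822}{78269129} \approx -1.965$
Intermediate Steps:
$- \frac{9568}{4874} + \frac{\left(-1\right) H{\left(-20 \right)}}{w} = - \frac{9568}{4874} + \frac{\left(-1\right) \left(42 - -20\right)}{32117} = \left(-9568\right) \frac{1}{4874} + - (42 + 20) \frac{1}{32117} = - \frac{4784}{2437} + \left(-1\right) 62 \cdot \frac{1}{32117} = - \frac{4784}{2437} - \frac{62}{32117} = - \frac{153798822}{78269129}$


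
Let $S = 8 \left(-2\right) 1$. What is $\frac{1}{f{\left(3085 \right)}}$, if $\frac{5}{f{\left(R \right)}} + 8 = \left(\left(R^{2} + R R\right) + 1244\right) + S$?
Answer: $3807134$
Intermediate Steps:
$S = -16$ ($S = \left(-16\right) 1 = -16$)
$f{\left(R \right)} = \frac{5}{1220 + 2 R^{2}}$ ($f{\left(R \right)} = \frac{5}{-8 - \left(-1228 - R^{2} - R R\right)} = \frac{5}{-8 + \left(\left(\left(R^{2} + R^{2}\right) + 1244\right) - 16\right)} = \frac{5}{-8 + \left(\left(2 R^{2} + 1244\right) - 16\right)} = \frac{5}{-8 + \left(\left(1244 + 2 R^{2}\right) - 16\right)} = \frac{5}{-8 + \left(1228 + 2 R^{2}\right)} = \frac{5}{1220 + 2 R^{2}}$)
$\frac{1}{f{\left(3085 \right)}} = \frac{1}{\frac{5}{2} \frac{1}{610 + 3085^{2}}} = \frac{1}{\frac{5}{2} \frac{1}{610 + 9517225}} = \frac{1}{\frac{5}{2} \cdot \frac{1}{9517835}} = \frac{1}{\frac{1}{3807134}} = 3807134$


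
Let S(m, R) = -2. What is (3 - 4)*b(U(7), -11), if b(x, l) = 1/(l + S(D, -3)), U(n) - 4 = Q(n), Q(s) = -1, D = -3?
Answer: 1/13 ≈ 0.076923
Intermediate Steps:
U(n) = 3 (U(n) = 4 - 1 = 3)
b(x, l) = 1/(-2 + l) (b(x, l) = 1/(l - 2) = 1/(-2 + l))
(3 - 4)*b(U(7), -11) = (3 - 4)/(-2 - 11) = -1/(-13) = -1*(-1/13) = 1/13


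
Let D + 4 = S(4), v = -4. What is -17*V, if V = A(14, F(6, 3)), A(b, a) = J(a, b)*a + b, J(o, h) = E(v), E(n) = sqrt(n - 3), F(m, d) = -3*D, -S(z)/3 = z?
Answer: -238 - 816*I*sqrt(7) ≈ -238.0 - 2158.9*I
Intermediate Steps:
S(z) = -3*z
D = -16 (D = -4 - 3*4 = -4 - 12 = -16)
F(m, d) = 48 (F(m, d) = -3*(-16) = 48)
E(n) = sqrt(-3 + n)
J(o, h) = I*sqrt(7) (J(o, h) = sqrt(-3 - 4) = sqrt(-7) = I*sqrt(7))
A(b, a) = b + I*a*sqrt(7) (A(b, a) = (I*sqrt(7))*a + b = I*a*sqrt(7) + b = b + I*a*sqrt(7))
V = 14 + 48*I*sqrt(7) (V = 14 + I*48*sqrt(7) = 14 + 48*I*sqrt(7) ≈ 14.0 + 127.0*I)
-17*V = -17*(14 + 48*I*sqrt(7)) = -238 - 816*I*sqrt(7)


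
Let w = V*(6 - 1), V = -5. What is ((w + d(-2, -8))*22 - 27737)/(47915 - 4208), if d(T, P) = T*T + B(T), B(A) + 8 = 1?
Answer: -9451/14569 ≈ -0.64871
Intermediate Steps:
B(A) = -7 (B(A) = -8 + 1 = -7)
d(T, P) = -7 + T² (d(T, P) = T*T - 7 = T² - 7 = -7 + T²)
w = -25 (w = -5*(6 - 1) = -5*5 = -25)
((w + d(-2, -8))*22 - 27737)/(47915 - 4208) = ((-25 + (-7 + (-2)²))*22 - 27737)/(47915 - 4208) = ((-25 + (-7 + 4))*22 - 27737)/43707 = ((-25 - 3)*22 - 27737)*(1/43707) = (-28*22 - 27737)*(1/43707) = (-616 - 27737)*(1/43707) = -28353*1/43707 = -9451/14569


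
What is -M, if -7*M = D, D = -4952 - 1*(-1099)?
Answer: -3853/7 ≈ -550.43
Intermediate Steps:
D = -3853 (D = -4952 + 1099 = -3853)
M = 3853/7 (M = -⅐*(-3853) = 3853/7 ≈ 550.43)
-M = -1*3853/7 = -3853/7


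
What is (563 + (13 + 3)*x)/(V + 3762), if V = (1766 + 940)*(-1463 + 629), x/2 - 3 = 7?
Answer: -883/2253042 ≈ -0.00039191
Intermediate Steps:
x = 20 (x = 6 + 2*7 = 6 + 14 = 20)
V = -2256804 (V = 2706*(-834) = -2256804)
(563 + (13 + 3)*x)/(V + 3762) = (563 + (13 + 3)*20)/(-2256804 + 3762) = (563 + 16*20)/(-2253042) = (563 + 320)*(-1/2253042) = 883*(-1/2253042) = -883/2253042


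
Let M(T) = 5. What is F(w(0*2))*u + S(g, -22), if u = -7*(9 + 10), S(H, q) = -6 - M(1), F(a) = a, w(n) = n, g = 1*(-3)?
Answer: -11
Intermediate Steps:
g = -3
S(H, q) = -11 (S(H, q) = -6 - 1*5 = -6 - 5 = -11)
u = -133 (u = -7*19 = -133)
F(w(0*2))*u + S(g, -22) = (0*2)*(-133) - 11 = 0*(-133) - 11 = 0 - 11 = -11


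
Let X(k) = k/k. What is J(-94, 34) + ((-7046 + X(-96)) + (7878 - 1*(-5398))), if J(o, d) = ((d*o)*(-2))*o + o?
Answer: -594711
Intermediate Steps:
X(k) = 1
J(o, d) = o - 2*d*o² (J(o, d) = (-2*d*o)*o + o = -2*d*o² + o = o - 2*d*o²)
J(-94, 34) + ((-7046 + X(-96)) + (7878 - 1*(-5398))) = -94*(1 - 2*34*(-94)) + ((-7046 + 1) + (7878 - 1*(-5398))) = -94*(1 + 6392) + (-7045 + (7878 + 5398)) = -94*6393 + (-7045 + 13276) = -600942 + 6231 = -594711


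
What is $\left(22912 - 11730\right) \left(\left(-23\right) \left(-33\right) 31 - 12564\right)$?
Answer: $122610630$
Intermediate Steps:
$\left(22912 - 11730\right) \left(\left(-23\right) \left(-33\right) 31 - 12564\right) = 11182 \left(759 \cdot 31 - 12564\right) = 11182 \left(23529 - 12564\right) = 11182 \cdot 10965 = 122610630$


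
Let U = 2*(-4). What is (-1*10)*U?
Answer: 80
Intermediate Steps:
U = -8
(-1*10)*U = -1*10*(-8) = -10*(-8) = 80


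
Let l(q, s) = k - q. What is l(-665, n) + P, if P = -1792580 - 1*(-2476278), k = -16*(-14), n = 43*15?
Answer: 684587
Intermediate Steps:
n = 645
k = 224
l(q, s) = 224 - q
P = 683698 (P = -1792580 + 2476278 = 683698)
l(-665, n) + P = (224 - 1*(-665)) + 683698 = (224 + 665) + 683698 = 889 + 683698 = 684587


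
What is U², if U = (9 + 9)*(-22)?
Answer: 156816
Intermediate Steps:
U = -396 (U = 18*(-22) = -396)
U² = (-396)² = 156816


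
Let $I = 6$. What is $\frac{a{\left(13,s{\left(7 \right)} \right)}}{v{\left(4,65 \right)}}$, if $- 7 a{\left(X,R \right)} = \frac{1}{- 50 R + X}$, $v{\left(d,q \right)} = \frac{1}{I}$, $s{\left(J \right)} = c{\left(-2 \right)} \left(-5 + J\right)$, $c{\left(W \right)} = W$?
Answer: $- \frac{2}{497} \approx -0.0040241$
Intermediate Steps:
$s{\left(J \right)} = 10 - 2 J$ ($s{\left(J \right)} = - 2 \left(-5 + J\right) = 10 - 2 J$)
$v{\left(d,q \right)} = \frac{1}{6}$
$a{\left(X,R \right)} = - \frac{1}{7 \left(X - 50 R\right)}$ ($a{\left(X,R \right)} = - \frac{1}{7 \left(- 50 R + X\right)} = - \frac{1}{7 \left(X - 50 R\right)}$)
$\frac{a{\left(13,s{\left(7 \right)} \right)}}{v{\left(4,65 \right)}} = \frac{1}{7 \left(\left(-1\right) 13 + 50 \left(10 - 14\right)\right)} \frac{1}{\frac{1}{6}} = \frac{1}{7 \left(-13 + 50 \left(10 - 14\right)\right)} 6 = \frac{1}{7 \left(-13 + 50 \left(-4\right)\right)} 6 = \frac{1}{7 \left(-13 - 200\right)} 6 = \frac{1}{7 \left(-213\right)} 6 = \frac{1}{7} \left(- \frac{1}{213}\right) 6 = \left(- \frac{1}{1491}\right) 6 = - \frac{2}{497}$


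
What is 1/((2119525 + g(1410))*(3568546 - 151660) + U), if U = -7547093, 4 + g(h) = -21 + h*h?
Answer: 1/14035193386507 ≈ 7.1249e-14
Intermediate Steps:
g(h) = -25 + h² (g(h) = -4 + (-21 + h*h) = -4 + (-21 + h²) = -25 + h²)
1/((2119525 + g(1410))*(3568546 - 151660) + U) = 1/((2119525 + (-25 + 1410²))*(3568546 - 151660) - 7547093) = 1/((2119525 + (-25 + 1988100))*3416886 - 7547093) = 1/((2119525 + 1988075)*3416886 - 7547093) = 1/(4107600*3416886 - 7547093) = 1/(14035200933600 - 7547093) = 1/14035193386507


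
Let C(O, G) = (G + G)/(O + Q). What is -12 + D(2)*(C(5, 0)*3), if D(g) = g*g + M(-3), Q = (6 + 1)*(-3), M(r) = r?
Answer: -12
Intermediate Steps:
Q = -21 (Q = 7*(-3) = -21)
D(g) = -3 + g² (D(g) = g*g - 3 = g² - 3 = -3 + g²)
C(O, G) = 2*G/(-21 + O) (C(O, G) = (G + G)/(O - 21) = (2*G)/(-21 + O) = 2*G/(-21 + O))
-12 + D(2)*(C(5, 0)*3) = -12 + (-3 + 2²)*((2*0/(-21 + 5))*3) = -12 + (-3 + 4)*((2*0/(-16))*3) = -12 + 1*((2*0*(-1/16))*3) = -12 + 1*(0*3) = -12 + 1*0 = -12 + 0 = -12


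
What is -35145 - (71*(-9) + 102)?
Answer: -34608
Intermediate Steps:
-35145 - (71*(-9) + 102) = -35145 - (-639 + 102) = -35145 - 1*(-537) = -35145 + 537 = -34608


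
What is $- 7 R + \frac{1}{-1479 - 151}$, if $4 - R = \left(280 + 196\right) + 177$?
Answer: $\frac{7405089}{1630} \approx 4543.0$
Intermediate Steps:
$R = -649$ ($R = 4 - \left(\left(280 + 196\right) + 177\right) = 4 - \left(476 + 177\right) = 4 - 653 = -649$)
$- 7 R + \frac{1}{-1479 - 151} = \left(-7\right) \left(-649\right) + \frac{1}{-1479 - 151} = 4543 + \frac{1}{-1479 - 151} = 4543 + \frac{1}{-1630} = 4543 - \frac{1}{1630} = \frac{7405089}{1630}$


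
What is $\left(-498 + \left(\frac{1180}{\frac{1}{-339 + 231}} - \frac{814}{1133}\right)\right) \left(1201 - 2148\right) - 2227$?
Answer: $\frac{12479041155}{103} \approx 1.2116 \cdot 10^{8}$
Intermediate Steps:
$\left(-498 + \left(\frac{1180}{\frac{1}{-339 + 231}} - \frac{814}{1133}\right)\right) \left(1201 - 2148\right) - 2227 = \left(-498 + \left(\frac{1180}{\frac{1}{-108}} - \frac{74}{103}\right)\right) \left(-947\right) - 2227 = \left(-498 + \left(\frac{1180}{- \frac{1}{108}} - \frac{74}{103}\right)\right) \left(-947\right) - 2227 = \left(-498 + \left(1180 \left(-108\right) - \frac{74}{103}\right)\right) \left(-947\right) - 2227 = \left(-498 - \frac{13126394}{103}\right) \left(-947\right) - 2227 = \left(- \frac{13177688}{103}\right) \left(-947\right) - 2227 = \frac{12479270536}{103} - 2227 = \frac{12479041155}{103}$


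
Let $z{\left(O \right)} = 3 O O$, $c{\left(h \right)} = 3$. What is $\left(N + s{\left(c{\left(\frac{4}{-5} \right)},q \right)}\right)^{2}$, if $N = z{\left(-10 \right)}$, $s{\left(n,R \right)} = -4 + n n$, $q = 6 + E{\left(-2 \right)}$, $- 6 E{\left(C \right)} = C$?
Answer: $93025$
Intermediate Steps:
$E{\left(C \right)} = - \frac{C}{6}$
$z{\left(O \right)} = 3 O^{2}$
$q = \frac{19}{3}$ ($q = 6 - - \frac{1}{3} = 6 + \frac{1}{3} = \frac{19}{3} \approx 6.3333$)
$s{\left(n,R \right)} = -4 + n^{2}$
$N = 300$ ($N = 3 \left(-10\right)^{2} = 3 \cdot 100 = 300$)
$\left(N + s{\left(c{\left(\frac{4}{-5} \right)},q \right)}\right)^{2} = \left(300 - \left(4 - 3^{2}\right)\right)^{2} = \left(300 + \left(-4 + 9\right)\right)^{2} = \left(300 + 5\right)^{2} = 305^{2} = 93025$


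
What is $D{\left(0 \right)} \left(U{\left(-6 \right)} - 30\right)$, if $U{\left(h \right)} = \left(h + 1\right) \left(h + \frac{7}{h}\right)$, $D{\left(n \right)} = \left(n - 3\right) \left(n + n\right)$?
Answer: $0$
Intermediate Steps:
$D{\left(n \right)} = 2 n \left(-3 + n\right)$ ($D{\left(n \right)} = \left(-3 + n\right) 2 n = 2 n \left(-3 + n\right)$)
$U{\left(h \right)} = \left(1 + h\right) \left(h + \frac{7}{h}\right)$
$D{\left(0 \right)} \left(U{\left(-6 \right)} - 30\right) = 2 \cdot 0 \left(-3 + 0\right) \left(\left(7 - 6 + \left(-6\right)^{2} + \frac{7}{-6}\right) - 30\right) = 2 \cdot 0 \left(-3\right) \left(\left(7 - 6 + 36 + 7 \left(- \frac{1}{6}\right)\right) - 30\right) = 0 \left(\left(7 - 6 + 36 - \frac{7}{6}\right) - 30\right) = 0 \left(\frac{215}{6} - 30\right) = 0 \cdot \frac{35}{6} = 0$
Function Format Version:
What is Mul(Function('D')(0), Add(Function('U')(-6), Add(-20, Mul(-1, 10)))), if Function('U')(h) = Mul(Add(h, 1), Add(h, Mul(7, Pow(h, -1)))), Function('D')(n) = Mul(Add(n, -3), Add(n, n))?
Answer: 0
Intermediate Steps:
Function('D')(n) = Mul(2, n, Add(-3, n)) (Function('D')(n) = Mul(Add(-3, n), Mul(2, n)) = Mul(2, n, Add(-3, n)))
Function('U')(h) = Mul(Add(1, h), Add(h, Mul(7, Pow(h, -1))))
Mul(Function('D')(0), Add(Function('U')(-6), Add(-20, Mul(-1, 10)))) = Mul(Mul(2, 0, Add(-3, 0)), Add(Add(7, -6, Pow(-6, 2), Mul(7, Pow(-6, -1))), Add(-20, Mul(-1, 10)))) = Mul(Mul(2, 0, -3), Add(Add(7, -6, 36, Mul(7, Rational(-1, 6))), Add(-20, -10))) = Mul(0, Add(Add(7, -6, 36, Rational(-7, 6)), -30)) = Mul(0, Add(Rational(215, 6), -30)) = Mul(0, Rational(35, 6)) = 0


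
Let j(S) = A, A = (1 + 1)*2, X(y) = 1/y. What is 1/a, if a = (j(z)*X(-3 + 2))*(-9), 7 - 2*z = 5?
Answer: 1/36 ≈ 0.027778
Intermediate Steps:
z = 1 (z = 7/2 - ½*5 = 7/2 - 5/2 = 1)
A = 4 (A = 2*2 = 4)
j(S) = 4
a = 36 (a = (4/(-3 + 2))*(-9) = (4/(-1))*(-9) = (4*(-1))*(-9) = -4*(-9) = 36)
1/a = 1/36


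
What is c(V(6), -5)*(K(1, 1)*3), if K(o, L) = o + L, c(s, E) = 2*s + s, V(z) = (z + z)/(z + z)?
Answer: 18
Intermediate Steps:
V(z) = 1 (V(z) = (2*z)/((2*z)) = (2*z)*(1/(2*z)) = 1)
c(s, E) = 3*s
K(o, L) = L + o
c(V(6), -5)*(K(1, 1)*3) = (3*1)*((1 + 1)*3) = 3*(2*3) = 3*6 = 18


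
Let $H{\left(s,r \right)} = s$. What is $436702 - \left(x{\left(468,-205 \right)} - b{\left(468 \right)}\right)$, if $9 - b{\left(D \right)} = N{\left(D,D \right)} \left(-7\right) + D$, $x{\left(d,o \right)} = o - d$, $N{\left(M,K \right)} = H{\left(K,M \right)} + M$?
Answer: $443468$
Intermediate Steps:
$N{\left(M,K \right)} = K + M$
$b{\left(D \right)} = 9 + 13 D$ ($b{\left(D \right)} = 9 - \left(\left(D + D\right) \left(-7\right) + D\right) = 9 - \left(2 D \left(-7\right) + D\right) = 9 - \left(- 14 D + D\right) = 9 - - 13 D = 9 + 13 D$)
$436702 - \left(x{\left(468,-205 \right)} - b{\left(468 \right)}\right) = 436702 - \left(\left(-205 - 468\right) - \left(9 + 13 \cdot 468\right)\right) = 436702 - \left(\left(-205 - 468\right) - \left(9 + 6084\right)\right) = 436702 - \left(-673 - 6093\right) = 436702 - -6766 = 436702 + 6766 = 443468$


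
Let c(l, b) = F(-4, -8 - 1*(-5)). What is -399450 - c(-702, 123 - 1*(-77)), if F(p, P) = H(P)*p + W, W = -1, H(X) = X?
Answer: -399461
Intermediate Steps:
F(p, P) = -1 + P*p (F(p, P) = P*p - 1 = -1 + P*p)
c(l, b) = 11 (c(l, b) = -1 + (-8 - 1*(-5))*(-4) = -1 + (-8 + 5)*(-4) = -1 - 3*(-4) = -1 + 12 = 11)
-399450 - c(-702, 123 - 1*(-77)) = -399450 - 1*11 = -399450 - 11 = -399461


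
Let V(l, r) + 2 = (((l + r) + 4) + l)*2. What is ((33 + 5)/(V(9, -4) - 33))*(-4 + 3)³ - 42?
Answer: -80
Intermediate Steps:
V(l, r) = 6 + 2*r + 4*l (V(l, r) = -2 + (((l + r) + 4) + l)*2 = -2 + ((4 + l + r) + l)*2 = -2 + (4 + r + 2*l)*2 = -2 + (8 + 2*r + 4*l) = 6 + 2*r + 4*l)
((33 + 5)/(V(9, -4) - 33))*(-4 + 3)³ - 42 = ((33 + 5)/((6 + 2*(-4) + 4*9) - 33))*(-4 + 3)³ - 42 = (38/((6 - 8 + 36) - 33))*(-1)³ - 42 = (38/(34 - 33))*(-1) - 42 = (38/1)*(-1) - 42 = (38*1)*(-1) - 42 = 38*(-1) - 42 = -38 - 42 = -80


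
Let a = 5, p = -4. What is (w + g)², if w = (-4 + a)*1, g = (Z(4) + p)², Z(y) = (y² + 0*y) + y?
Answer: 66049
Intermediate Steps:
Z(y) = y + y² (Z(y) = (y² + 0) + y = y² + y = y + y²)
g = 256 (g = (4*(1 + 4) - 4)² = (4*5 - 4)² = (20 - 4)² = 16² = 256)
w = 1 (w = (-4 + 5)*1 = 1*1 = 1)
(w + g)² = (1 + 256)² = 257² = 66049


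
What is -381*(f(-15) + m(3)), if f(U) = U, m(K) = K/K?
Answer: 5334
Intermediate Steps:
m(K) = 1
-381*(f(-15) + m(3)) = -381*(-15 + 1) = -381*(-14) = 5334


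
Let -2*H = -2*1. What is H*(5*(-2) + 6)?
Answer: -4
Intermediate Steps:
H = 1 (H = -(-1) = -1/2*(-2) = 1)
H*(5*(-2) + 6) = 1*(5*(-2) + 6) = 1*(-10 + 6) = 1*(-4) = -4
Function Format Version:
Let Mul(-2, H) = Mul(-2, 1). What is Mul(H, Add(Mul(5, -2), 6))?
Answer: -4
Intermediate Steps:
H = 1 (H = Mul(Rational(-1, 2), Mul(-2, 1)) = Mul(Rational(-1, 2), -2) = 1)
Mul(H, Add(Mul(5, -2), 6)) = Mul(1, Add(Mul(5, -2), 6)) = Mul(1, Add(-10, 6)) = Mul(1, -4) = -4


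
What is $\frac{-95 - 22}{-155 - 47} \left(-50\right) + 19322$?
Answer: $\frac{1948597}{101} \approx 19293.0$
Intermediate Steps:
$\frac{-95 - 22}{-155 - 47} \left(-50\right) + 19322 = - \frac{117}{-202} \left(-50\right) + 19322 = \left(-117\right) \left(- \frac{1}{202}\right) \left(-50\right) + 19322 = \frac{117}{202} \left(-50\right) + 19322 = - \frac{2925}{101} + 19322 = \frac{1948597}{101}$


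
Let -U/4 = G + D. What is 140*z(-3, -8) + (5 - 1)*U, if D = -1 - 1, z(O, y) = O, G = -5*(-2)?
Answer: -548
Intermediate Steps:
G = 10
D = -2
U = -32 (U = -4*(10 - 2) = -4*8 = -32)
140*z(-3, -8) + (5 - 1)*U = 140*(-3) + (5 - 1)*(-32) = -420 + 4*(-32) = -420 - 128 = -548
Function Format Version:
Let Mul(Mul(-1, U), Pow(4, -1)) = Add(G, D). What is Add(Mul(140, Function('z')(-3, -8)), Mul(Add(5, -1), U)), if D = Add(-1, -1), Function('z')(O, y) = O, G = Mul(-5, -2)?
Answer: -548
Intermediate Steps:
G = 10
D = -2
U = -32 (U = Mul(-4, Add(10, -2)) = Mul(-4, 8) = -32)
Add(Mul(140, Function('z')(-3, -8)), Mul(Add(5, -1), U)) = Add(Mul(140, -3), Mul(Add(5, -1), -32)) = Add(-420, Mul(4, -32)) = Add(-420, -128) = -548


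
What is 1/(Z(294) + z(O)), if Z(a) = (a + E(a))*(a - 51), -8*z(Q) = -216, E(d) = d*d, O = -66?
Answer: 1/21075417 ≈ 4.7449e-8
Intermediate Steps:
E(d) = d²
z(Q) = 27 (z(Q) = -⅛*(-216) = 27)
Z(a) = (-51 + a)*(a + a²) (Z(a) = (a + a²)*(a - 51) = (a + a²)*(-51 + a) = (-51 + a)*(a + a²))
1/(Z(294) + z(O)) = 1/(294*(-51 + 294² - 50*294) + 27) = 1/(294*(-51 + 86436 - 14700) + 27) = 1/(294*71685 + 27) = 1/(21075390 + 27) = 1/21075417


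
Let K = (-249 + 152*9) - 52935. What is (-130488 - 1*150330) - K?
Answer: -229002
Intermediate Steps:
K = -51816 (K = (-249 + 1368) - 52935 = 1119 - 52935 = -51816)
(-130488 - 1*150330) - K = (-130488 - 1*150330) - 1*(-51816) = (-130488 - 150330) + 51816 = -280818 + 51816 = -229002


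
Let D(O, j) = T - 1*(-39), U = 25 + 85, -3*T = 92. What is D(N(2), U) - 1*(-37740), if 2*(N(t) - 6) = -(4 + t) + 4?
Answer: 113245/3 ≈ 37748.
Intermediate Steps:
T = -92/3 (T = -1/3*92 = -92/3 ≈ -30.667)
N(t) = 6 - t/2 (N(t) = 6 + (-(4 + t) + 4)/2 = 6 + ((-4 - t) + 4)/2 = 6 + (-t)/2 = 6 - t/2)
U = 110
D(O, j) = 25/3 (D(O, j) = -92/3 - 1*(-39) = -92/3 + 39 = 25/3)
D(N(2), U) - 1*(-37740) = 25/3 - 1*(-37740) = 25/3 + 37740 = 113245/3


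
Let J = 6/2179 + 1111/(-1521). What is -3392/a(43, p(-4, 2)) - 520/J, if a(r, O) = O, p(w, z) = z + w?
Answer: 5813730808/2411743 ≈ 2410.6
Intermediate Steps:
p(w, z) = w + z
J = -2411743/3314259 (J = 6*(1/2179) + 1111*(-1/1521) = 6/2179 - 1111/1521 = -2411743/3314259 ≈ -0.72769)
-3392/a(43, p(-4, 2)) - 520/J = -3392/(-4 + 2) - 520/(-2411743/3314259) = -3392/(-2) - 520*(-3314259/2411743) = -3392*(-1/2) + 1723414680/2411743 = 1696 + 1723414680/2411743 = 5813730808/2411743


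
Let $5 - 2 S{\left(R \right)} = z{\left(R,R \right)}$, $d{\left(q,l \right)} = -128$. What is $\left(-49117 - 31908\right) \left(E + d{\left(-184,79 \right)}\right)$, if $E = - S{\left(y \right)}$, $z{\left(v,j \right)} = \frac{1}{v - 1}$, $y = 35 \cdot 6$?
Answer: $\frac{2209875850}{209} \approx 1.0574 \cdot 10^{7}$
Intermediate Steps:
$y = 210$
$z{\left(v,j \right)} = \frac{1}{-1 + v}$
$S{\left(R \right)} = \frac{5}{2} - \frac{1}{2 \left(-1 + R\right)}$
$E = - \frac{522}{209}$ ($E = - \frac{-6 + 5 \cdot 210}{2 \left(-1 + 210\right)} = - \frac{-6 + 1050}{2 \cdot 209} = - \frac{1044}{2 \cdot 209} = \left(-1\right) \frac{522}{209} = - \frac{522}{209} \approx -2.4976$)
$\left(-49117 - 31908\right) \left(E + d{\left(-184,79 \right)}\right) = \left(-49117 - 31908\right) \left(- \frac{522}{209} - 128\right) = \left(-81025\right) \left(- \frac{27274}{209}\right) = \frac{2209875850}{209}$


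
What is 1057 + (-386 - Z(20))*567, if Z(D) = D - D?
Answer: -217805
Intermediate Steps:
Z(D) = 0
1057 + (-386 - Z(20))*567 = 1057 + (-386 - 1*0)*567 = 1057 + (-386 + 0)*567 = 1057 - 386*567 = 1057 - 218862 = -217805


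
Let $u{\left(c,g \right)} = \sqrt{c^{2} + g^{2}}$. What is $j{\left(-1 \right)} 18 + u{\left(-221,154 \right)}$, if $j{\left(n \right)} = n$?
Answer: $-18 + 37 \sqrt{53} \approx 251.36$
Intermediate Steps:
$j{\left(-1 \right)} 18 + u{\left(-221,154 \right)} = \left(-1\right) 18 + \sqrt{\left(-221\right)^{2} + 154^{2}} = -18 + \sqrt{48841 + 23716} = -18 + \sqrt{72557} = -18 + 37 \sqrt{53}$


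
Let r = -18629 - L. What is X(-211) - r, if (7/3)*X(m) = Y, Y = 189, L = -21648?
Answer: -2938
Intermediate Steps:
r = 3019 (r = -18629 - 1*(-21648) = -18629 + 21648 = 3019)
X(m) = 81 (X(m) = (3/7)*189 = 81)
X(-211) - r = 81 - 1*3019 = 81 - 3019 = -2938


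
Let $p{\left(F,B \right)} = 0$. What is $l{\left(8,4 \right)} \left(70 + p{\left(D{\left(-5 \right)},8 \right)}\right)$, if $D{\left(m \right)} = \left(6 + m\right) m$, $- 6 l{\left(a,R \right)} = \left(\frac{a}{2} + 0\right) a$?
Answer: $- \frac{1120}{3} \approx -373.33$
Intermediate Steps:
$l{\left(a,R \right)} = - \frac{a^{2}}{12}$ ($l{\left(a,R \right)} = - \frac{\left(\frac{a}{2} + 0\right) a}{6} = - \frac{\frac{a}{2} a}{6} = - \frac{\frac{1}{2} a^{2}}{6} = - \frac{a^{2}}{12}$)
$D{\left(m \right)} = m \left(6 + m\right)$
$l{\left(8,4 \right)} \left(70 + p{\left(D{\left(-5 \right)},8 \right)}\right) = - \frac{8^{2}}{12} \left(70 + 0\right) = \left(- \frac{1}{12}\right) 64 \cdot 70 = \left(- \frac{16}{3}\right) 70 = - \frac{1120}{3}$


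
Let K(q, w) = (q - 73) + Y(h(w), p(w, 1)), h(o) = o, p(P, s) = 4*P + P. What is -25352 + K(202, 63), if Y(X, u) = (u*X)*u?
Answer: 6225952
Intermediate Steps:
p(P, s) = 5*P
Y(X, u) = X*u² (Y(X, u) = (X*u)*u = X*u²)
K(q, w) = -73 + q + 25*w³ (K(q, w) = (q - 73) + w*(5*w)² = (-73 + q) + w*(25*w²) = (-73 + q) + 25*w³ = -73 + q + 25*w³)
-25352 + K(202, 63) = -25352 + (-73 + 202 + 25*63³) = -25352 + (-73 + 202 + 25*250047) = -25352 + (-73 + 202 + 6251175) = -25352 + 6251304 = 6225952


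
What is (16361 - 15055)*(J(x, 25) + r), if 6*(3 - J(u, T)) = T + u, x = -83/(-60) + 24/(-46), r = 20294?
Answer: 109719326563/4140 ≈ 2.6502e+7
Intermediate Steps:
x = 1189/1380 (x = -83*(-1/60) + 24*(-1/46) = 83/60 - 12/23 = 1189/1380 ≈ 0.86159)
J(u, T) = 3 - T/6 - u/6 (J(u, T) = 3 - (T + u)/6 = 3 + (-T/6 - u/6) = 3 - T/6 - u/6)
(16361 - 15055)*(J(x, 25) + r) = (16361 - 15055)*((3 - ⅙*25 - ⅙*1189/1380) + 20294) = 1306*((3 - 25/6 - 1189/8280) + 20294) = 1306*(-10849/8280 + 20294) = 1306*(168023471/8280) = 109719326563/4140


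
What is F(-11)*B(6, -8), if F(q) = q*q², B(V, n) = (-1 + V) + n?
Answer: 3993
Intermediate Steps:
B(V, n) = -1 + V + n
F(q) = q³
F(-11)*B(6, -8) = (-11)³*(-1 + 6 - 8) = -1331*(-3) = 3993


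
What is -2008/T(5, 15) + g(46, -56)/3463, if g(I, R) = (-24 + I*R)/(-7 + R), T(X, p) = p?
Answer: -146014784/1090845 ≈ -133.85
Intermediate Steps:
g(I, R) = (-24 + I*R)/(-7 + R)
-2008/T(5, 15) + g(46, -56)/3463 = -2008/15 + ((-24 + 46*(-56))/(-7 - 56))/3463 = -2008*1/15 + ((-24 - 2576)/(-63))*(1/3463) = -2008/15 - 1/63*(-2600)*(1/3463) = -2008/15 + (2600/63)*(1/3463) = -2008/15 + 2600/218169 = -146014784/1090845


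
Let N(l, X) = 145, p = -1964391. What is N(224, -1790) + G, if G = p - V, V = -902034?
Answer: -1062212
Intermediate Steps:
G = -1062357 (G = -1964391 - 1*(-902034) = -1964391 + 902034 = -1062357)
N(224, -1790) + G = 145 - 1062357 = -1062212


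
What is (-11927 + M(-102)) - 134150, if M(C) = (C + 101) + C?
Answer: -146180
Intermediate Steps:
M(C) = 101 + 2*C (M(C) = (101 + C) + C = 101 + 2*C)
(-11927 + M(-102)) - 134150 = (-11927 + (101 + 2*(-102))) - 134150 = (-11927 + (101 - 204)) - 134150 = (-11927 - 103) - 134150 = -12030 - 134150 = -146180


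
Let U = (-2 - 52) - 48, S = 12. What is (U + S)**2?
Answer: 8100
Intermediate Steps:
U = -102 (U = -54 - 48 = -102)
(U + S)**2 = (-102 + 12)**2 = (-90)**2 = 8100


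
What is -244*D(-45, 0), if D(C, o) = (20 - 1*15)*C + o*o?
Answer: 54900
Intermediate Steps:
D(C, o) = o² + 5*C (D(C, o) = (20 - 15)*C + o² = 5*C + o² = o² + 5*C)
-244*D(-45, 0) = -244*(0² + 5*(-45)) = -244*(0 - 225) = -244*(-225) = 54900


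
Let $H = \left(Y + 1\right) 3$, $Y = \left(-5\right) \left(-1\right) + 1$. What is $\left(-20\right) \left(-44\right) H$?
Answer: $18480$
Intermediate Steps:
$Y = 6$ ($Y = 5 + 1 = 6$)
$H = 21$ ($H = \left(6 + 1\right) 3 = 7 \cdot 3 = 21$)
$\left(-20\right) \left(-44\right) H = \left(-20\right) \left(-44\right) 21 = 880 \cdot 21 = 18480$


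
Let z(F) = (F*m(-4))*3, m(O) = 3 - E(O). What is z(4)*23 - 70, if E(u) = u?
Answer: 1862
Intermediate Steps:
m(O) = 3 - O
z(F) = 21*F (z(F) = (F*(3 - 1*(-4)))*3 = (F*(3 + 4))*3 = (F*7)*3 = (7*F)*3 = 21*F)
z(4)*23 - 70 = (21*4)*23 - 70 = 84*23 - 70 = 1932 - 70 = 1862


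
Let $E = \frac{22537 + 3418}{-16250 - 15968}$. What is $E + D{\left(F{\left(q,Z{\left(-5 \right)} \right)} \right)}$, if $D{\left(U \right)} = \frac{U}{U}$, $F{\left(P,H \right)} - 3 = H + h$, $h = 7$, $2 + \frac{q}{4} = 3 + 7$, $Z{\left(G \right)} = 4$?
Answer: $\frac{6263}{32218} \approx 0.19439$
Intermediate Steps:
$q = 32$ ($q = -8 + 4 \left(3 + 7\right) = -8 + 4 \cdot 10 = -8 + 40 = 32$)
$F{\left(P,H \right)} = 10 + H$ ($F{\left(P,H \right)} = 3 + \left(H + 7\right) = 3 + \left(7 + H\right) = 10 + H$)
$E = - \frac{25955}{32218}$ ($E = \frac{25955}{-32218} = 25955 \left(- \frac{1}{32218}\right) = - \frac{25955}{32218} \approx -0.80561$)
$D{\left(U \right)} = 1$
$E + D{\left(F{\left(q,Z{\left(-5 \right)} \right)} \right)} = - \frac{25955}{32218} + 1 = \frac{6263}{32218}$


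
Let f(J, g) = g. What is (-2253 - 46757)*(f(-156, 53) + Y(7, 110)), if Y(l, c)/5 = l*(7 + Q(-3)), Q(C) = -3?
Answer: -9458930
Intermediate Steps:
Y(l, c) = 20*l (Y(l, c) = 5*(l*(7 - 3)) = 5*(l*4) = 5*(4*l) = 20*l)
(-2253 - 46757)*(f(-156, 53) + Y(7, 110)) = (-2253 - 46757)*(53 + 20*7) = -49010*(53 + 140) = -49010*193 = -9458930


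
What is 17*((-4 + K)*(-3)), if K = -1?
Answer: 255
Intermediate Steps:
17*((-4 + K)*(-3)) = 17*((-4 - 1)*(-3)) = 17*(-5*(-3)) = 17*15 = 255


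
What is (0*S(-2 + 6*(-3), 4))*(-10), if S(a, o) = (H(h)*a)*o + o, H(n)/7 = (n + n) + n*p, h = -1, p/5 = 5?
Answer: 0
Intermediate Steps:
p = 25 (p = 5*5 = 25)
H(n) = 189*n (H(n) = 7*((n + n) + n*25) = 7*(2*n + 25*n) = 7*(27*n) = 189*n)
S(a, o) = o - 189*a*o (S(a, o) = ((189*(-1))*a)*o + o = (-189*a)*o + o = -189*a*o + o = o - 189*a*o)
(0*S(-2 + 6*(-3), 4))*(-10) = (0*(4*(1 - 189*(-2 + 6*(-3)))))*(-10) = (0*(4*(1 - 189*(-2 - 18))))*(-10) = (0*(4*(1 - 189*(-20))))*(-10) = (0*(4*(1 + 3780)))*(-10) = (0*(4*3781))*(-10) = (0*15124)*(-10) = 0*(-10) = 0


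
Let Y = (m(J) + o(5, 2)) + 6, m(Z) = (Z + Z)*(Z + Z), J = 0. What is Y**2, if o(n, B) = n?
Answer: 121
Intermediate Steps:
m(Z) = 4*Z**2 (m(Z) = (2*Z)*(2*Z) = 4*Z**2)
Y = 11 (Y = (4*0**2 + 5) + 6 = (4*0 + 5) + 6 = (0 + 5) + 6 = 5 + 6 = 11)
Y**2 = 11**2 = 121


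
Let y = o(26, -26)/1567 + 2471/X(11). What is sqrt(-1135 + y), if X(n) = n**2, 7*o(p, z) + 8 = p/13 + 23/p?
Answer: I*sqrt(223862271969154)/448162 ≈ 33.385*I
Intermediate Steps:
o(p, z) = -8/7 + p/91 + 23/(7*p) (o(p, z) = -8/7 + (p/13 + 23/p)/7 = -8/7 + (23/p + p/13)/7 = -8/7 + (p/91 + 23/(7*p)) = -8/7 + p/91 + 23/(7*p))
y = 100671183/4929782 (y = ((1/91)*(299 + 26*(-104 + 26))/26)/1567 + 2471/(11**2) = ((1/91)*(1/26)*(299 + 26*(-78)))*(1/1567) + 2471/121 = ((1/91)*(1/26)*(299 - 2028))*(1/1567) + 2471*(1/121) = ((1/91)*(1/26)*(-1729))*(1/1567) + 2471/121 = -19/26*1/1567 + 2471/121 = -19/40742 + 2471/121 = 100671183/4929782 ≈ 20.421)
sqrt(-1135 + y) = sqrt(-1135 + 100671183/4929782) = sqrt(-5494631387/4929782) = I*sqrt(223862271969154)/448162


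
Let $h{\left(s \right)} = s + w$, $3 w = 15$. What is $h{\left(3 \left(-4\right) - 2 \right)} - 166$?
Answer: $-175$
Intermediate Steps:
$w = 5$ ($w = \frac{1}{3} \cdot 15 = 5$)
$h{\left(s \right)} = 5 + s$ ($h{\left(s \right)} = s + 5 = 5 + s$)
$h{\left(3 \left(-4\right) - 2 \right)} - 166 = \left(5 + \left(3 \left(-4\right) - 2\right)\right) - 166 = \left(5 - 14\right) - 166 = -9 - 166 = -175$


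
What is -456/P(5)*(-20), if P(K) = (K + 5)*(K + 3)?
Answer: 114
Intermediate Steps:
P(K) = (3 + K)*(5 + K) (P(K) = (5 + K)*(3 + K) = (3 + K)*(5 + K))
-456/P(5)*(-20) = -456/(15 + 5² + 8*5)*(-20) = -456/(15 + 25 + 40)*(-20) = -456/80*(-20) = -38*3/20*(-20) = -57/10*(-20) = 114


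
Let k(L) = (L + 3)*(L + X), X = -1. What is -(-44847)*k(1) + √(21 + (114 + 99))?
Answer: 3*√26 ≈ 15.297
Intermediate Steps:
k(L) = (-1 + L)*(3 + L) (k(L) = (L + 3)*(L - 1) = (3 + L)*(-1 + L) = (-1 + L)*(3 + L))
-(-44847)*k(1) + √(21 + (114 + 99)) = -(-44847)*(-3 + 1² + 2*1) + √(21 + (114 + 99)) = -(-44847)*(-3 + 1 + 2) + √(21 + 213) = -(-44847)*0 + √234 = -453*0 + 3*√26 = 0 + 3*√26 = 3*√26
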